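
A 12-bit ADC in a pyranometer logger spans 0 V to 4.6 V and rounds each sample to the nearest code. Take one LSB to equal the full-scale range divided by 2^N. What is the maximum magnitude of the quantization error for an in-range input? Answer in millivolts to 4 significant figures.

V_FS = 4.6 V.
LSB = 4.6 V / 2^12 = 1.12305 mV.
|e|_max = LSB/2 = 0.5615 mV.

0.5615 mV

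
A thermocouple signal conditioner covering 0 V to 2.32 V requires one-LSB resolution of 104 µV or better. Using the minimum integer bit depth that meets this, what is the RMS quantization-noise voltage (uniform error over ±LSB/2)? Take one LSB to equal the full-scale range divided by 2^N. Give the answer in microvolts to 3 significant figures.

20.4 µV

Range is 2.32 V.
2.32 V / 104 µV = 22310. Since 2^14 = 16384 and 2^15 = 32768, N = 15.
LSB = 2.32 V / 2^15 = 70.801 µV.
σ_q = LSB/√12 = 70.801 µV/3.4641 = 20.4 µV.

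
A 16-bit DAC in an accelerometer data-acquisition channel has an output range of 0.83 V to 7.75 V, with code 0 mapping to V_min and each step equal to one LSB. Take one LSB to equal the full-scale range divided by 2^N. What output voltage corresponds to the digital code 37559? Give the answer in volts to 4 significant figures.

4.796 V

Full-scale range = 7.75 V − (0.83 V) = 6.92 V. LSB = 6.92 V / 2^16.
V_out = 0.83 + 37559 × (6.92/65536) V
      = 0.83 + 3.96589 = 4.79589 V.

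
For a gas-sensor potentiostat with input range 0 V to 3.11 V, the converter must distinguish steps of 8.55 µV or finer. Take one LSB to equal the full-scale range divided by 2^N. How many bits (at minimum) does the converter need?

Range is 3.11 V.
Required number of levels: 3.11/8.55 µV = 363740; smallest N with 2^N ≥ that is 19.

19 bits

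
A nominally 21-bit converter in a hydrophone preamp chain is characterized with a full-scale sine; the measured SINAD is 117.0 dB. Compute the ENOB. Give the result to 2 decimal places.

19.14 bits

ENOB = (SINAD − 1.76) / 6.02 = (117.0 − 1.76) / 6.02 = 115.24 / 6.02 = 19.1429.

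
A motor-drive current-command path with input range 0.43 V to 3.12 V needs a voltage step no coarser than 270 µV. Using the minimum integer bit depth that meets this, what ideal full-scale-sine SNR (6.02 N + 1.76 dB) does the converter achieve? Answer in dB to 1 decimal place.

Range = 3.12 − (0.43) = 2.69 V.
2.69 V / 270 µV = 9963. Since 2^13 = 8192 and 2^14 = 16384, N = 14.
Ideal SNR at N = 14: 6.02·14 + 1.76 = 86.0 dB.

86.0 dB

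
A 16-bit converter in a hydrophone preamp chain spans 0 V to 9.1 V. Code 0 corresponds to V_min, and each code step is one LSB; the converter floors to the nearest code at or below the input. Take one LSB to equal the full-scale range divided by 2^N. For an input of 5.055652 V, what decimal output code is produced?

36409

Span = 9.1 V. LSB = 9.1 V / 2^16 ≈ 138.9 µV.
(V_in − V_min) × 2^16/range = (5.055652 − (0)) × 65536/9.1 = 36409.583.
Floor → code = 36409.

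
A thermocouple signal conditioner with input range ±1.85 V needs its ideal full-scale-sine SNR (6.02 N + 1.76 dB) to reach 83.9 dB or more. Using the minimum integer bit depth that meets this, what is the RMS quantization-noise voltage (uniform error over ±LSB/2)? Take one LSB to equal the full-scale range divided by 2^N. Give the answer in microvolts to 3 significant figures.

Range = 1.85 − (-1.85) = 3.7 V.
Solving 6.02 N ≥ 83.9 − 1.76: N ≥ 13.645. Round up → N = 14.
LSB = 3.7 V / 2^14 = 225.83 µV.
RMS noise = LSB/√12 = 65.2 µV.

65.2 µV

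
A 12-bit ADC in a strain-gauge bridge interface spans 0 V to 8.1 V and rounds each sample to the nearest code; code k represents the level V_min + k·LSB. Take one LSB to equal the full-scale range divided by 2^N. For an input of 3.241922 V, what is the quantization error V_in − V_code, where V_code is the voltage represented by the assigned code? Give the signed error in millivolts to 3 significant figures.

Range is 8.1 V. LSB = 8.1 V / 2^12 ≈ 1.978 mV.
(3.241922 − (0)) / LSB = 3.241922 × 4096/8.1 = 1639.3719. Nearest integer: k = 1639.
V_code = 0 + (1639/4096) × 8.1 = 3.241186523 V.
Error = V_in − V_code = 3.241922 − (3.241186523) = +0.735 mV.

+0.735 mV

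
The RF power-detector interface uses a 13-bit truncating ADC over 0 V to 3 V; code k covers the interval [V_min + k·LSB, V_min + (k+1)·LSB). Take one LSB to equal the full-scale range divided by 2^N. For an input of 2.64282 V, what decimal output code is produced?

7216

Full-scale range = 3 V. LSB = 3 V / 2^13 ≈ 366.2 µV.
V_in − V_min = 2.64282 − (0) = 2.64282 V.
Divide by LSB: 2.64282 × 8192/3 = 7216.6605.
Truncating gives code 7216.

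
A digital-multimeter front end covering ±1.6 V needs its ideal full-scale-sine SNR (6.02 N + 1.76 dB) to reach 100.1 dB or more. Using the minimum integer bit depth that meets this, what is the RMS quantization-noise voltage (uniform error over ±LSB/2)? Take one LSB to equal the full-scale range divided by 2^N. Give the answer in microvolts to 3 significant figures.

Full-scale range = 1.6 V − (-1.6 V) = 3.2 V.
Solving 6.02 N ≥ 100.1 − 1.76: N ≥ 16.336. Round up → N = 17.
One LSB is 3.2 V / 131072 = 24.414 µV.
σ_q = LSB/√12 = 24.414 µV/3.4641 = 7.05 µV.

7.05 µV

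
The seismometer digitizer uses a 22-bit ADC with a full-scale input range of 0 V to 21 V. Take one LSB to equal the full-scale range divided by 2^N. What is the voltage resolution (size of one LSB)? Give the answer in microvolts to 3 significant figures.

Full-scale range = 21 V.
2^22 = 4194304 levels.
One LSB is 21 V / 4194304 = 5.01 µV.

5.01 µV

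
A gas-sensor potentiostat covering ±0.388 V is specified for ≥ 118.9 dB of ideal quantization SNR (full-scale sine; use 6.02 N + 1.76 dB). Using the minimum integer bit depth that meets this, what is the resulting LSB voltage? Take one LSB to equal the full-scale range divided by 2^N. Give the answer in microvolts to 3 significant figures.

0.740 µV

Span: 0.388 V − (-0.388 V) = 0.776 V.
Required N = ⌈(118.9 − 1.76)/6.02⌉ = ⌈19.458⌉ = 20.
LSB = 0.776 V / 2^20 = 0.740 µV.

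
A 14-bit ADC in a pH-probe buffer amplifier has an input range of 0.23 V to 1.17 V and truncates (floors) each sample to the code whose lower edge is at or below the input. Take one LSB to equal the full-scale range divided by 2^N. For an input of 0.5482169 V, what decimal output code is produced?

Full-scale range = 1.17 V − (0.23 V) = 0.94 V. LSB = 0.94 V / 2^14 ≈ 57.37 µV.
code = ⌊(V_in − V_min)/LSB⌋ = ⌊(V_in − V_min) × 2^14 / range⌋
     = ⌊(0.5482169 − (0.23)) × 16384 / 0.94⌋ = ⌊0.3182169 × 16384/0.94⌋
     = ⌊5546.453⌋ = 5546.

5546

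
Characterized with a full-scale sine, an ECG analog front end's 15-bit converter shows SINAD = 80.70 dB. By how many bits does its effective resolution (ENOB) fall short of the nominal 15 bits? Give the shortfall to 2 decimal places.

ENOB = (SINAD − 1.76)/6.02 = (80.70 − 1.76)/6.02 = 13.1130 bits.
15 − 13.1130 = 1.89 bits below nominal.

1.89 bits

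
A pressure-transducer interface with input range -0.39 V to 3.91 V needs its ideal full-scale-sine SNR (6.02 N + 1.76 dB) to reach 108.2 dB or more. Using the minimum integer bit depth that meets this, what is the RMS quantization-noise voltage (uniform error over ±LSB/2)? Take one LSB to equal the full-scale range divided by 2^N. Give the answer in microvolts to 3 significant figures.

Span: 3.91 V − (-0.39 V) = 4.3 V.
Solving 6.02 N ≥ 108.2 − 1.76: N ≥ 17.681. Round up → N = 18.
LSB = 4.3 V ÷ 2^18 = 4.3/262144 V = 16.403 µV.
RMS noise = LSB/√12 = 4.74 µV.

4.74 µV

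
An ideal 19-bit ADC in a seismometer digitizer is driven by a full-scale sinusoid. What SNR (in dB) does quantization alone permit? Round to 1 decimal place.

6.02(19) + 1.76 = 114.38 + 1.76 = 116.14 dB.

116.1 dB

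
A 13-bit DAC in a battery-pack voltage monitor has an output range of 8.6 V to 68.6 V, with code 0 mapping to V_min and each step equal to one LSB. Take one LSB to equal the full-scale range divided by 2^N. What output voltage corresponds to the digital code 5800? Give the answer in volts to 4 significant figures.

51.08 V

Span: 68.6 V − (8.6 V) = 60 V. LSB = 60 V / 2^13.
V_out = V_min + code × LSB = 8.6 V + 5800 × 60 V / 8192
      = 8.6 V + 42.4805 V = 51.0805 V.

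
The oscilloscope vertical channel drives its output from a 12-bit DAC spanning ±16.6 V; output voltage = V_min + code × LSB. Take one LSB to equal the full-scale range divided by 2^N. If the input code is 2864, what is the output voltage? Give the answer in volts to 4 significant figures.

Full-scale range = 16.6 V − (-16.6 V) = 33.2 V. LSB = 33.2 V / 2^12.
Output = V_min + (2864/4096) × range = -16.6 + 0.699219 × 33.2 V
      = -16.6 + 23.2141 = 6.61406 V.

6.614 V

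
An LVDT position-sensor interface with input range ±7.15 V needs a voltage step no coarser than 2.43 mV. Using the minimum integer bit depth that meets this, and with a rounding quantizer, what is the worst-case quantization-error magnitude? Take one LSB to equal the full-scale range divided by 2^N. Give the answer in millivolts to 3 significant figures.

Span: 7.15 V − (-7.15 V) = 14.3 V.
Levels needed ≥ 14.3/2.43 mV = 5885. 2^13 = 8192 suffices, so N_min = 13.
LSB = 14.3 V ÷ 2^13 = 14.3/8192 V = 1.7456 mV.
Max error for round-to-nearest is LSB/2 = 0.873 mV.

0.873 mV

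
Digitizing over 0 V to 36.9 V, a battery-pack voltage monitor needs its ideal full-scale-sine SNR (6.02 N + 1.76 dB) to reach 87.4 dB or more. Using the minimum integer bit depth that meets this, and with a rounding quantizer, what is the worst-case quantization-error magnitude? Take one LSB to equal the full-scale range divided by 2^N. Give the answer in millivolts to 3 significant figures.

Range is 36.9 V.
Required N = ⌈(87.4 − 1.76)/6.02⌉ = ⌈14.226⌉ = 15.
One LSB is 36.9 V / 32768 = 1.1261 mV.
Max error for round-to-nearest is LSB/2 = 0.563 mV.

0.563 mV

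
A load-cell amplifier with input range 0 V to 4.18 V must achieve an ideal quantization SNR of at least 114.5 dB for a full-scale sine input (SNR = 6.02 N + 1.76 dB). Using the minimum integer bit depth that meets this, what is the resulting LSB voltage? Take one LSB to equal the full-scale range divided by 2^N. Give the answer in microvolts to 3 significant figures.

7.97 µV

Full-scale range = 4.18 V.
6.02 N + 1.76 ≥ 114.5 gives N ≥ 18.728, so the minimum integer is 19.
One LSB is 4.18 V / 524288 = 7.97 µV.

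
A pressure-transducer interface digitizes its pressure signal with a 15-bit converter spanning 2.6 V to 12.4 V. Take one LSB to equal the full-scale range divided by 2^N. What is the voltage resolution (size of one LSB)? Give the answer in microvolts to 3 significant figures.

299 µV

Range = 12.4 − (2.6) = 9.8 V.
Number of codes = 2^15 = 32768.
Step size = 9.8/32768 V = 299 µV.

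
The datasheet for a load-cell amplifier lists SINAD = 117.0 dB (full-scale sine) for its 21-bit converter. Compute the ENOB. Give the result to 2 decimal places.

Inverting SNR = 6.02 N + 1.76: N_eff = (117.0 − 1.76)/6.02 = 19.1429.

19.14 bits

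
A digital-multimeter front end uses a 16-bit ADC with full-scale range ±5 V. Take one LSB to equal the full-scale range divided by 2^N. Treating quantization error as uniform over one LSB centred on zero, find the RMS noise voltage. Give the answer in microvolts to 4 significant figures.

Range = 5 − (-5) = 10 V.
Step size = 10/65536 V = 152.588 µV.
RMS of a uniform error over width LSB is LSB/√12 = 44.05 µV.

44.05 µV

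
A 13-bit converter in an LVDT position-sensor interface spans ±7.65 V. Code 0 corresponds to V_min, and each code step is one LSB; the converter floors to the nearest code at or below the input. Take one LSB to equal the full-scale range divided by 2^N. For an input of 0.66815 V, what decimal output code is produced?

4453

The full-scale span is 7.65 − (-7.65) = 15.3 V. LSB = 15.3 V / 2^13 ≈ 1.868 mV.
V_in − V_min = 0.66815 − (-7.65) = 8.31815 V.
Divide by LSB: 8.31815 × 8192/15.3 = 4453.7441.
Truncating gives code 4453.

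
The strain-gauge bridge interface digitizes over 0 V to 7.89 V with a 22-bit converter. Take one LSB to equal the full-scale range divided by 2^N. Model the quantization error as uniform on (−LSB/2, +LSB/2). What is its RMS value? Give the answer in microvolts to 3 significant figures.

Span = 7.89 V.
LSB = 7.89 V / 2^22 = 1.8811 µV.
V_rms = LSB/√12 = 1.8811 µV / √12 = 0.543 µV.

0.543 µV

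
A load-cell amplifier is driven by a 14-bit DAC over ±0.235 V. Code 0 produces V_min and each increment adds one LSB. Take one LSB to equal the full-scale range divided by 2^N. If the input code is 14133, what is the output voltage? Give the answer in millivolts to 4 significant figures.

170.4 mV

Span: 0.235 V − (-0.235 V) = 0.47 V. LSB = 0.47 V / 2^14.
Output = V_min + (14133/16384) × range = -0.235 + 0.862610 × 0.47 V
      = -0.235 V + 0.405427 V = 0.170427 V.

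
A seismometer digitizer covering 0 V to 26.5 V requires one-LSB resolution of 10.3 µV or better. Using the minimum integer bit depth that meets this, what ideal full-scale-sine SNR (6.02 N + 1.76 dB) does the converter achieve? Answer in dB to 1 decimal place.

Span = 26.5 V.
Need 2^N ≥ 26.5 V / 10.3 µV = 2.573e6 → N_min = 22.
SNR = 6.02 × 22 + 1.76 = 134.20 dB.

134.2 dB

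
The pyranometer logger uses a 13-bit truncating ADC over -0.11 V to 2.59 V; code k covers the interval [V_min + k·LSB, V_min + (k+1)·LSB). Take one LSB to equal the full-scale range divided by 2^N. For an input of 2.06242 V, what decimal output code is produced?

The full-scale span is 2.59 − (-0.11) = 2.7 V. LSB = 2.7 V / 2^13 ≈ 329.6 µV.
V_in − V_min = 2.06242 − (-0.11) = 2.17242 V.
Divide by LSB: 2.17242 × 8192/2.7 = 6591.2832.
Truncating gives code 6591.

6591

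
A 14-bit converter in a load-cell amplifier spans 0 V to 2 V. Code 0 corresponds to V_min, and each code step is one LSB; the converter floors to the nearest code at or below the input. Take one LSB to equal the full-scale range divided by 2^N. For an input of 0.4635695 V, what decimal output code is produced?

3797

Span = 2 V. LSB = 2 V / 2^14 ≈ 122.1 µV.
V_in − V_min = 0.4635695 − (0) = 0.4635695 V.
Divide by LSB: 0.4635695 × 16384/2 = 3797.5613.
Truncating gives code 3797.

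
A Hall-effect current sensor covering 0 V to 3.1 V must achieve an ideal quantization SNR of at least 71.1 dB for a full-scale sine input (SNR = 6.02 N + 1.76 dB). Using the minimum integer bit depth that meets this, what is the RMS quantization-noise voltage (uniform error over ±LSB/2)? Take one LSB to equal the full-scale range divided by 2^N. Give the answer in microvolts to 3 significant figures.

Range is 3.1 V.
Solving 6.02 N ≥ 71.1 − 1.76: N ≥ 11.518. Round up → N = 12.
Step size = 3.1/4096 V = 0.75684 mV.
σ_q = LSB/√12 = 0.75684 mV/3.4641 = 218 µV.

218 µV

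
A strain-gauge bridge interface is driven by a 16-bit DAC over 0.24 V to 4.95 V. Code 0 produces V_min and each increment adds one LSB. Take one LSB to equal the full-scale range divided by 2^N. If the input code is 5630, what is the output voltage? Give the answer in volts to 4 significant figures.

0.6446 V

Span: 4.95 V − (0.24 V) = 4.71 V. LSB = 4.71 V / 2^16.
V_out = V_min + code × LSB = 0.24 V + 5630 × 4.71 V / 65536
      = 0.24 V + 0.404622 V = 0.644622 V.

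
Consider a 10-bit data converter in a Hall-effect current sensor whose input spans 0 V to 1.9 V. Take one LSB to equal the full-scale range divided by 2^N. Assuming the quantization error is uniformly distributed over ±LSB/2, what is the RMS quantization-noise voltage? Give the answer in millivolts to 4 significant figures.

0.5356 mV

Span = 1.9 V.
LSB = 1.9 V / 2^10 = 1.85547 mV.
For a uniform distribution on [−LSB/2, +LSB/2], V_rms = LSB/√12 = 1.85547 mV/3.4641 = 0.5356 mV.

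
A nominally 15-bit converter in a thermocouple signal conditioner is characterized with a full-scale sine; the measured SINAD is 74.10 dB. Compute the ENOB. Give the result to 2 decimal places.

12.02 bits

ENOB = (74.10 − 1.76)/6.02 = 12.0166 bits.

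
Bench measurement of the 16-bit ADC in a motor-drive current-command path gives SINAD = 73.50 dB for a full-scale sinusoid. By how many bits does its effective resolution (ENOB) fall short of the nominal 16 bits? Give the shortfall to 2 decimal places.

4.08 bits

ENOB = (SINAD − 1.76)/6.02 = (73.50 − 1.76)/6.02 = 11.9169 bits.
Shortfall = 16 − 11.9169 = 4.0831 bits.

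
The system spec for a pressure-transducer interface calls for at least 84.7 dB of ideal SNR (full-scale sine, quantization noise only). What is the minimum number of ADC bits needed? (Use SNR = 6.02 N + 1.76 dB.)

14 bits

Solving 6.02 N ≥ 84.7 − 1.76: N ≥ 13.777. Round up → N = 14.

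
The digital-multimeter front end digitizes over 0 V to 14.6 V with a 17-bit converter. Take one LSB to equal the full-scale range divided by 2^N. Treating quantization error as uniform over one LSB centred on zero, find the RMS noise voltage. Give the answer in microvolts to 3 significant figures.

V_FS = 14.6 V.
LSB = 14.6 V ÷ 2^17 = 14.6/131072 V = 111.39 µV.
For a uniform distribution on [−LSB/2, +LSB/2], V_rms = LSB/√12 = 111.39 µV/3.4641 = 32.2 µV.

32.2 µV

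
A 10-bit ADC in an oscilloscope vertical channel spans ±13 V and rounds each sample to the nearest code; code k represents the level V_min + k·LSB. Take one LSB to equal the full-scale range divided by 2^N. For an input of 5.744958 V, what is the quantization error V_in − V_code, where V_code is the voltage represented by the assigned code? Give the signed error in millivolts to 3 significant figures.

+6.68 mV

Span: 13 V − (-13 V) = 26 V. LSB = 26 V / 2^10 ≈ 25.39 mV.
(5.744958 − (-13)) / LSB = 18.744958 × 1024/26 = 738.2630. Nearest integer: k = 738.
V_code = V_min + k × range/2^10 = -13 + 738 × 26/1024 = 5.738281250 V.
V_in − V_code = 5.744958 − (5.738281250) = +6.68 mV.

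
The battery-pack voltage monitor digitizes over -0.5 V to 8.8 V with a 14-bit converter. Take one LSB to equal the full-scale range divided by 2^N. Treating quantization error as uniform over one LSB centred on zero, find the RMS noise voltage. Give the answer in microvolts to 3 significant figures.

The full-scale span is 8.8 − (-0.5) = 9.3 V.
LSB = 9.3 V / 2^14 = 0.56763 mV.
V_rms = LSB/√12 = 0.56763 mV / √12 = 164 µV.

164 µV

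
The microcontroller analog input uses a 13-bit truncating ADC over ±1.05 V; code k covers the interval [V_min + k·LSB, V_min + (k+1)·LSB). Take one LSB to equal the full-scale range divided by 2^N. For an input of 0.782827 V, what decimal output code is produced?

7149

Range = 1.05 − (-1.05) = 2.1 V. LSB = 2.1 V / 2^13 ≈ 256.3 µV.
(V_in − V_min) × 2^13/range = (0.782827 − (-1.05)) × 8192/2.1 = 7149.771.
Floor → code = 7149.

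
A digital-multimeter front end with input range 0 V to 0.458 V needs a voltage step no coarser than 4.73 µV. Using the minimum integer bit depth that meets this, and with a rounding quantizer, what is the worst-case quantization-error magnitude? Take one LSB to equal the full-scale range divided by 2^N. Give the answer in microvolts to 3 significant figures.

Range is 0.458 V.
0.458 V / 4.73 µV = 96830. Since 2^16 = 65536 and 2^17 = 131072, N = 17.
LSB = 0.458 V ÷ 2^17 = 0.458/131072 V = 3.4943 µV.
Half an LSB is 1.75 µV.

1.75 µV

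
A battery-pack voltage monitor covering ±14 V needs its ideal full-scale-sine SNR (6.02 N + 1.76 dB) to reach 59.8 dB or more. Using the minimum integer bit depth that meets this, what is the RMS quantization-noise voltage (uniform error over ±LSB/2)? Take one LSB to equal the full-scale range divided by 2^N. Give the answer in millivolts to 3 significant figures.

Range = 14 − (-14) = 28 V.
6.02 N + 1.76 ≥ 59.8 gives N ≥ 9.641, so the minimum integer is 10.
LSB = 28 V / 2^10 = 27.344 mV.
σ_q = LSB/√12 = 27.344 mV/3.4641 = 7.89 mV.

7.89 mV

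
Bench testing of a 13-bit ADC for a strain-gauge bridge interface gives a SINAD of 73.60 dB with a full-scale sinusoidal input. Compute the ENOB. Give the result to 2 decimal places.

(73.60 − 1.76) / 6.02 = 71.84/6.02 = 11.9336 effective bits.

11.93 bits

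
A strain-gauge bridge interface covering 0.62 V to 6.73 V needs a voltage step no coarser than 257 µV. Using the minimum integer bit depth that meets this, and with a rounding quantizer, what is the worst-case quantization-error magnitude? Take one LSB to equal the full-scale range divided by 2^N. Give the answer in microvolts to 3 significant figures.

93.2 µV

Range = 6.73 − (0.62) = 6.11 V.
Required number of levels: 6.11/257 µV = 23774; smallest N with 2^N ≥ that is 15.
Step size = 6.11/32768 V = 186.46 µV.
|e|_max = LSB/2 = 93.2 µV.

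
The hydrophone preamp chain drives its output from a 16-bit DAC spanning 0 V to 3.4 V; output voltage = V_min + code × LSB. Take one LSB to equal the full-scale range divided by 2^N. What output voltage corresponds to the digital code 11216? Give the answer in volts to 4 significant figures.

0.5819 V

V_FS = 3.4 V. LSB = 3.4 V / 2^16.
Output = V_min + (11216/65536) × range = 0 + 0.171143 × 3.4 V
      = 0 + 0.581885 = 0.581885 V.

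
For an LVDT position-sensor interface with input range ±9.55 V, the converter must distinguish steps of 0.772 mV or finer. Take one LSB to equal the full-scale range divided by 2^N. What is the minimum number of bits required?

The full-scale span is 9.55 − (-9.55) = 19.1 V.
Required number of levels: 19.1/0.772 mV = 24741; smallest N with 2^N ≥ that is 15.

15 bits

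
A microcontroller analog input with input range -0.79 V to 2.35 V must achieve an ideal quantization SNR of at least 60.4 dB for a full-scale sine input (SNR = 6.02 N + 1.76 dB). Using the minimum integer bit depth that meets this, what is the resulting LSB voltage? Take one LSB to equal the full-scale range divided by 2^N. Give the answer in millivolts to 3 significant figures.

3.07 mV

Range = 2.35 − (-0.79) = 3.14 V.
N ≥ (60.4 − 1.76)/6.02 = 9.741 → N_min = 10.
LSB = 3.14 V ÷ 2^10 = 3.14/1024 V = 3.07 mV.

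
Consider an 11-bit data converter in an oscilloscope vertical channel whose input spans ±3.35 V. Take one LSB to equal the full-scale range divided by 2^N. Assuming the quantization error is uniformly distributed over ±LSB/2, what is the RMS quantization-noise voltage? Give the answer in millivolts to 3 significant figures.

0.944 mV

Full-scale range = 3.35 V − (-3.35 V) = 6.7 V.
Step size = 6.7/2048 V = 3.2715 mV.
RMS of a uniform error over width LSB is LSB/√12 = 0.944 mV.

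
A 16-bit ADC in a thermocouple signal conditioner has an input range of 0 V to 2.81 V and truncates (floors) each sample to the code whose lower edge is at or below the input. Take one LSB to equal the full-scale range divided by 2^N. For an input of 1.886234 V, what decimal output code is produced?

43991

Span = 2.81 V. LSB = 2.81 V / 2^16 ≈ 42.88 µV.
code = ⌊(V_in − V_min)/LSB⌋ = ⌊(V_in − V_min) × 2^16 / range⌋
     = ⌊(1.886234 − (0)) × 65536 / 2.81⌋ = ⌊1.886234 × 65536/2.81⌋
     = ⌊43991.541⌋ = 43991.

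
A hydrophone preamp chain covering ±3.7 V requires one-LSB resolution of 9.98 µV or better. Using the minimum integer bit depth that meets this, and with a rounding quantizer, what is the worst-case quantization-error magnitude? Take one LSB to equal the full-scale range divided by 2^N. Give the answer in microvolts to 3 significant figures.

3.53 µV

Span: 3.7 V − (-3.7 V) = 7.4 V.
7.4 V / 9.98 µV = 741500. Since 2^19 = 524288 and 2^20 = 1048576, N = 20.
One LSB is 7.4 V / 1048576 = 7.0572 µV.
Half an LSB is 3.53 µV.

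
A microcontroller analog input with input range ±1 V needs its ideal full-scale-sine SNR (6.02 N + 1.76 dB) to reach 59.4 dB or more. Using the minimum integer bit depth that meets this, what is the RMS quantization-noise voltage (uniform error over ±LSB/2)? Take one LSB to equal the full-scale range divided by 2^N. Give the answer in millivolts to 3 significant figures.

0.564 mV

The full-scale span is 1 − (-1) = 2 V.
N ≥ (59.4 − 1.76)/6.02 = 9.575 → N_min = 10.
LSB = 2 V / 2^10 = 1.9531 mV.
V_rms = LSB/√12 = 0.564 mV.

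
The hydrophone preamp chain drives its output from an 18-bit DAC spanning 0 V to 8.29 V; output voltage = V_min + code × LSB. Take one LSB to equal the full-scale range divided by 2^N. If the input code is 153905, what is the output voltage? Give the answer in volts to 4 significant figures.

4.867 V

Full-scale range = 8.29 V. LSB = 8.29 V / 2^18.
V_out = 0 + 153905 × (8.29/262144) V
      = 0 + 4.86707 = 4.86707 V.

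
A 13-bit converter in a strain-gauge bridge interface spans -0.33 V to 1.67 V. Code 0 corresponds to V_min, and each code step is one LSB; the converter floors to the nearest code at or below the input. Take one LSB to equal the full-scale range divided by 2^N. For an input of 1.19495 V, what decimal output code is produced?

6246

The full-scale span is 1.67 − (-0.33) = 2 V. LSB = 2 V / 2^13 ≈ 244.1 µV.
(V_in − V_min) × 2^13/range = (1.19495 − (-0.33)) × 8192/2 = 6246.195.
Floor → code = 6246.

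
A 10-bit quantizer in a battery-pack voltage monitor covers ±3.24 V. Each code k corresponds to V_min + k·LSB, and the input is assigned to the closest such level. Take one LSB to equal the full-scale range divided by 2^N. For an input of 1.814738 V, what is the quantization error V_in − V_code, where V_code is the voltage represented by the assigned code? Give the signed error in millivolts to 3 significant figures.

Full-scale range = 3.24 V − (-3.24 V) = 6.48 V. LSB = 6.48 V / 2^10 ≈ 6.328 mV.
(V_in − V_min)/LSB = (1.814738 − (-3.24)) × 1024/6.48 = 798.7734 → nearest code k = 799.
V_code = -3.24 + (799/1024) × 6.48 = 1.816171875 V.
V_in − V_code = 1.814738 − (1.816171875) = −1.43 mV.

−1.43 mV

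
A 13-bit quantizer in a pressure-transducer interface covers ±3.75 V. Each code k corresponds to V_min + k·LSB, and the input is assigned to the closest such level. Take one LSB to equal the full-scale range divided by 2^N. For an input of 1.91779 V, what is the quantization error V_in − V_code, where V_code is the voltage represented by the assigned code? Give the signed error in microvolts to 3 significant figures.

−240 µV

The full-scale span is 3.75 − (-3.75) = 7.5 V. LSB = 7.5 V / 2^13 ≈ 0.9155 mV.
(V_in − V_min)/LSB = (1.91779 − (-3.75)) × 8192/7.5 = 6190.7381 → nearest code k = 6191.
V_code = V_min + k × range/2^13 = -3.75 + 6191 × 7.5/8192 = 1.918029785 V.
e = 1.91779 − (1.918029785) = −240 µV.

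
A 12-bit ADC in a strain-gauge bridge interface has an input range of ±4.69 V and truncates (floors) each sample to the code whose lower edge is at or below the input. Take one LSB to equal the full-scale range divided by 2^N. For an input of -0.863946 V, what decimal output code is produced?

1670

The full-scale span is 4.69 − (-4.69) = 9.38 V. LSB = 9.38 V / 2^12 ≈ 2.290 mV.
code = ⌊(V_in − V_min)/LSB⌋ = ⌊(V_in − V_min) × 2^12 / range⌋
     = ⌊(-0.863946 − (-4.69)) × 4096 / 9.38⌋ = ⌊3.826054 × 4096/9.38⌋
     = ⌊1670.737⌋ = 1670.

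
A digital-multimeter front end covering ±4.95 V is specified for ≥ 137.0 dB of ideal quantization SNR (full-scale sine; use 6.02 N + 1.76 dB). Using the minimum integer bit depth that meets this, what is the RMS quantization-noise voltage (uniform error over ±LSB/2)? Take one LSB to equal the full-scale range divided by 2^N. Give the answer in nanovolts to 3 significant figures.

341 nV

Full-scale range = 4.95 V − (-4.95 V) = 9.9 V.
Solving 6.02 N ≥ 137.0 − 1.76: N ≥ 22.465. Round up → N = 23.
One LSB is 9.9 V / 8388608 = 1.1802 µV.
RMS noise = LSB/√12 = 341 nV.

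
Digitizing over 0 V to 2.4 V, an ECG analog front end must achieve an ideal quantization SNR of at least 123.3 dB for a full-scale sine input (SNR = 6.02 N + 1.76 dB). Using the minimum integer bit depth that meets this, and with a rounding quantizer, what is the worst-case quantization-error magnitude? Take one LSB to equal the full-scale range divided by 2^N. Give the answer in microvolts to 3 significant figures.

Full-scale range = 2.4 V.
Required N = ⌈(123.3 − 1.76)/6.02⌉ = ⌈20.189⌉ = 21.
Step size = 2.4/2097152 V = 1.1444 µV.
Max error for round-to-nearest is LSB/2 = 0.572 µV.

0.572 µV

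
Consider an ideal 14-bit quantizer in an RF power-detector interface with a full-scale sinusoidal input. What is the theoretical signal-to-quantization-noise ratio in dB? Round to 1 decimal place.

For an ideal N-bit converter with full-scale sine input, SNR = 6.02 N + 1.76 dB. SNR = 6.02 × 14 + 1.76 = 84.28 + 1.76 = 86.04 dB.

86.0 dB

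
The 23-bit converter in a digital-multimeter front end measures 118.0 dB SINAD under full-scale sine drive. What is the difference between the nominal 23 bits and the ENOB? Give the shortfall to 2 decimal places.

N_eff = (118.0 − 1.76)/6.02 = 19.3090 bits.
Shortfall = 23 − 19.3090 = 3.6910 bits.

3.69 bits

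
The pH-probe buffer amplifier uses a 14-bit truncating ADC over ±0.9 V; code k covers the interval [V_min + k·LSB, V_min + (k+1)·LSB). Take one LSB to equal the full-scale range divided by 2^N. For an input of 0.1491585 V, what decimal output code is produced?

9549

Span: 0.9 V − (-0.9 V) = 1.8 V. LSB = 1.8 V / 2^14 ≈ 109.9 µV.
V_in − V_min = 0.1491585 − (-0.9) = 1.0491585 V.
Divide by LSB: 1.0491585 × 16384/1.8 = 9549.6738.
Truncating gives code 9549.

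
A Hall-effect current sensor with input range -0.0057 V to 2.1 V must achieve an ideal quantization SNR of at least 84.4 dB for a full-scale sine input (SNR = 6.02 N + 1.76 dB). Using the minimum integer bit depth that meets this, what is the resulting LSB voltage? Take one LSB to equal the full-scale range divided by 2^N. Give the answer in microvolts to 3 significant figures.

129 µV

Full-scale range = 2.1 V − (-0.0057 V) = 2.1057 V.
Solving 6.02 N ≥ 84.4 − 1.76: N ≥ 13.728. Round up → N = 14.
One LSB is 2.1057 V / 16384 = 129 µV.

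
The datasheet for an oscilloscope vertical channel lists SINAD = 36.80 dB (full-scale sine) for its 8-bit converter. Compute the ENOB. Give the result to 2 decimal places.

Inverting SNR = 6.02 N + 1.76: N_eff = (36.80 − 1.76)/6.02 = 5.8206.

5.82 bits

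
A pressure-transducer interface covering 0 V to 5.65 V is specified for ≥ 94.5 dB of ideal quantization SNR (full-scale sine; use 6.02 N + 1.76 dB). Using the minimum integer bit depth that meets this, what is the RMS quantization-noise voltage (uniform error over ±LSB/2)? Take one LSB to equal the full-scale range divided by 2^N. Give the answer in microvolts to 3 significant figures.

24.9 µV

Span = 5.65 V.
6.02 N + 1.76 ≥ 94.5 gives N ≥ 15.405, so the minimum integer is 16.
LSB = 5.65 V / 2^16 = 86.212 µV.
RMS noise = LSB/√12 = 24.9 µV.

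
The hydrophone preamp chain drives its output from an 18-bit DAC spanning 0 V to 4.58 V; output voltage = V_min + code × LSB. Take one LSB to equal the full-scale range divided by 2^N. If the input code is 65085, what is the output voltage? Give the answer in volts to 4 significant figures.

1.137 V

Span = 4.58 V. LSB = 4.58 V / 2^18.
Output = V_min + (65085/262144) × range = 0 + 0.248280 × 4.58 V
      = 0 V + 1.13712 V = 1.13712 V.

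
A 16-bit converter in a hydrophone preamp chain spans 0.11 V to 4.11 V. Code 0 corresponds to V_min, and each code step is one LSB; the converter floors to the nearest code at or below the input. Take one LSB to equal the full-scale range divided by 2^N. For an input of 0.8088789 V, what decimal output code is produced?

11450

Full-scale range = 4.11 V − (0.11 V) = 4 V. LSB = 4 V / 2^16 ≈ 61.04 µV.
code = ⌊(V_in − V_min)/LSB⌋ = ⌊(V_in − V_min) × 2^16 / range⌋
     = ⌊(0.8088789 − (0.11)) × 65536 / 4⌋ = ⌊0.6988789 × 65536/4⌋
     = ⌊11450.432⌋ = 11450.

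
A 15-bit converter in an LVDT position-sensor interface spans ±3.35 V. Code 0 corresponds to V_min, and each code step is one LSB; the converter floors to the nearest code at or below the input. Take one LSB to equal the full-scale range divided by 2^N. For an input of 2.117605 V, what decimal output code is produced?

Span: 3.35 V − (-3.35 V) = 6.7 V. LSB = 6.7 V / 2^15 ≈ 204.5 µV.
code = ⌊(V_in − V_min)/LSB⌋ = ⌊(V_in − V_min) × 2^15 / range⌋
     = ⌊(2.117605 − (-3.35)) × 32768 / 6.7⌋ = ⌊5.467605 × 32768/6.7⌋
     = ⌊26740.669⌋ = 26740.

26740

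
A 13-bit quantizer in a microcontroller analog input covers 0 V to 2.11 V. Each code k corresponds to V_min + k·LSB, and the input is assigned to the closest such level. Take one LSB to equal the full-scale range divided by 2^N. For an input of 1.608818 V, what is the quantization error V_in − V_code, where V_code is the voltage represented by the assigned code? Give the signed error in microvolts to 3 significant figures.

Full-scale range = 2.11 V. LSB = 2.11 V / 2^13 ≈ 257.6 µV.
(V_in − V_min)/LSB = (1.608818 − (0)) × 8192/2.11 = 6246.1787 → nearest code k = 6246.
V_code = V_min + k × range/2^13 = 0 + 6246 × 2.11/8192 = 1.608771973 V.
e = 1.608818 − (1.608771973) = +46.0 µV.

+46.0 µV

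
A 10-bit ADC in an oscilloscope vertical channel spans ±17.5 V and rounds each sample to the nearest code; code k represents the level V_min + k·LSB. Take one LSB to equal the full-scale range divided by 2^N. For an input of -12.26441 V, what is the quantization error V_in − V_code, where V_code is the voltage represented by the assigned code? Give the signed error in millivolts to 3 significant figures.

Range = 17.5 − (-17.5) = 35 V. LSB = 35 V / 2^10 ≈ 34.18 mV.
(-12.26441 − (-17.5)) / LSB = 5.23559 × 1024/35 = 153.1784. Nearest integer: k = 153.
Reconstructed level: -17.5 + 153 × 35/1024 V = -12.27050781 V.
Error = V_in − V_code = -12.26441 − (-12.27050781) = +6.10 mV.

+6.10 mV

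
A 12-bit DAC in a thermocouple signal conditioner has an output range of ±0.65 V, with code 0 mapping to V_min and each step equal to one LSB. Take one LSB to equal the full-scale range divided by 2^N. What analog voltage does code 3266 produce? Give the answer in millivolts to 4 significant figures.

The full-scale span is 0.65 − (-0.65) = 1.3 V. LSB = 1.3 V / 2^12.
Output = V_min + (3266/4096) × range = -0.65 + 0.797363 × 1.3 V
      = -0.65 V + 1.03657 V = 0.386572 V.

386.6 mV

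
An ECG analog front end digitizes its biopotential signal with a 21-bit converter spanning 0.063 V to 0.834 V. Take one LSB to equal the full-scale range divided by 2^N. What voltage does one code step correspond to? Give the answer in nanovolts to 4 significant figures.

Range = 0.834 − (0.063) = 0.771 V.
Number of codes = 2^21 = 2097152.
One LSB is 0.771 V / 2097152 = 367.6 nV.

367.6 nV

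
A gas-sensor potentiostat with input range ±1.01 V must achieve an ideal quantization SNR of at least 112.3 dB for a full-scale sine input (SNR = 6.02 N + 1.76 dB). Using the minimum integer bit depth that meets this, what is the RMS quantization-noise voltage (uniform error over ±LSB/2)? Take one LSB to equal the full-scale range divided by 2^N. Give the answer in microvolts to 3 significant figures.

Range = 1.01 − (-1.01) = 2.02 V.
N ≥ (112.3 − 1.76)/6.02 = 18.362 → N_min = 19.
One LSB is 2.02 V / 524288 = 3.8528 µV.
σ_q = LSB/√12 = 3.8528 µV/3.4641 = 1.11 µV.

1.11 µV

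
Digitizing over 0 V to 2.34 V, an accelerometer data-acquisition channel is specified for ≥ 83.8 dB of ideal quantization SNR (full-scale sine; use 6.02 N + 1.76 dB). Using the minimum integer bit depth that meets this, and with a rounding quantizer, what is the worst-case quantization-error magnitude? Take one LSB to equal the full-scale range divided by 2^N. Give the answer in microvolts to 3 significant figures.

71.4 µV

V_FS = 2.34 V.
N ≥ (83.8 − 1.76)/6.02 = 13.628 → N_min = 14.
One LSB is 2.34 V / 16384 = 142.82 µV.
Max error for round-to-nearest is LSB/2 = 71.4 µV.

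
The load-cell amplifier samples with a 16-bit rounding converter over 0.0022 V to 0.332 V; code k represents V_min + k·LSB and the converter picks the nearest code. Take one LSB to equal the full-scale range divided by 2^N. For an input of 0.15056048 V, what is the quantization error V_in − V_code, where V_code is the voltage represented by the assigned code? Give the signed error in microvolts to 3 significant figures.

Range = 0.332 − (0.0022) = 0.3298 V. LSB = 0.3298 V / 2^16 ≈ 5.032 µV.
Position in LSBs: (0.15056048 − (0.0022)) × 65536/0.3298 = 29481.3597; rounding gives k = 29481.
Reconstructed level: 0.0022 + 29481 × 0.3298/65536 V = 0.15055867004 V.
e = 0.15056048 − (0.15055867004) = +1.81 µV.

+1.81 µV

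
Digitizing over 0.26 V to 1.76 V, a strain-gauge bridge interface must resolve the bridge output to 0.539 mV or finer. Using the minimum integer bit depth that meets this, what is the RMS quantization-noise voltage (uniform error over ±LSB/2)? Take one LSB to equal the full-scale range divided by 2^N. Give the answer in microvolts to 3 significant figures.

106 µV

The full-scale span is 1.76 − (0.26) = 1.5 V.
Levels needed ≥ 1.5/0.539 mV = 2783. 2^12 = 4096 suffices, so N_min = 12.
Step size = 1.5/4096 V = 366.21 µV.
σ_q = LSB/√12 = 366.21 µV/3.4641 = 106 µV.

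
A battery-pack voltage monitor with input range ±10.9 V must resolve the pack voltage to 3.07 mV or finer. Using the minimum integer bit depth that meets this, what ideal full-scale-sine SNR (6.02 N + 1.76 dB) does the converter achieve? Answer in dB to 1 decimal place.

The full-scale span is 10.9 − (-10.9) = 21.8 V.
Required number of levels: 21.8/3.07 mV = 7101.0; smallest N with 2^N ≥ that is 13.
6.02(13) + 1.76 = 80.02 dB.

80.0 dB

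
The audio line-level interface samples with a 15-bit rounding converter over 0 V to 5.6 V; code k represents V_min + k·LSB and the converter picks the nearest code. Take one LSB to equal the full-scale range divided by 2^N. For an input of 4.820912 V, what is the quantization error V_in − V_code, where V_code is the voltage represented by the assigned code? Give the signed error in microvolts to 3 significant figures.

+38.0 µV

Range is 5.6 V. LSB = 5.6 V / 2^15 ≈ 170.9 µV.
Position in LSBs: (4.820912 − (0)) × 32768/5.6 = 28209.2222; rounding gives k = 28209.
V_code = V_min + k × range/2^15 = 0 + 28209 × 5.6/32768 = 4.8208740234 V.
Error = V_in − V_code = 4.820912 − (4.8208740234) = +38.0 µV.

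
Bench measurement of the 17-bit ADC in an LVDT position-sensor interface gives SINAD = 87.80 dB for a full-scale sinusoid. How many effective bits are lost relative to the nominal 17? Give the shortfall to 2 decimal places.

2.71 bits

Effective bits = (87.80 − 1.76)/6.02 = 14.2924.
Shortfall = 17 − 14.2924 = 2.7076 bits.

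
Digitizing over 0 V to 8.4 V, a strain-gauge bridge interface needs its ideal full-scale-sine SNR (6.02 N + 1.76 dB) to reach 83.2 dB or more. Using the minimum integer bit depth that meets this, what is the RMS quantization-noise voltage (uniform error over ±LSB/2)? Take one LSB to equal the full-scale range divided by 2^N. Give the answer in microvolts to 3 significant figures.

Span = 8.4 V.
Solving 6.02 N ≥ 83.2 − 1.76: N ≥ 13.528. Round up → N = 14.
One LSB is 8.4 V / 16384 = 0.51270 mV.
V_rms = LSB/√12 = 148 µV.

148 µV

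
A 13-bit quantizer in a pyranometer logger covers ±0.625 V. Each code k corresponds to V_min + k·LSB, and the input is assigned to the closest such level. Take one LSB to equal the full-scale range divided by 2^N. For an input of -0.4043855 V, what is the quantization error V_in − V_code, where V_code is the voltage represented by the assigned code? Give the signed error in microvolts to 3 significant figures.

Span: 0.625 V − (-0.625 V) = 1.25 V. LSB = 1.25 V / 2^13 ≈ 152.6 µV.
(V_in − V_min)/LSB = (-0.4043855 − (-0.625)) × 8192/1.25 = 1445.8192 → nearest code k = 1446.
V_code = V_min + k × range/2^13 = -0.625 + 1446 × 1.25/8192 = -0.4043579102 V.
V_in − V_code = -0.4043855 − (-0.4043579102) = −27.6 µV.

−27.6 µV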